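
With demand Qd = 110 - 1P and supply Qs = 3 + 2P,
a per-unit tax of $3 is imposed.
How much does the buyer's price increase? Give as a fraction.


With a per-unit tax, the buyer's price increase depends on relative slopes.
Supply slope: d = 2, Demand slope: b = 1
Buyer's price increase = d * tax / (b + d)
= 2 * 3 / (1 + 2)
= 6 / 3 = 2

2


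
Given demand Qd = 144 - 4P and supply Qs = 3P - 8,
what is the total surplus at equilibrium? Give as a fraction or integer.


Find equilibrium: 144 - 4P = 3P - 8
144 + 8 = 7P
P* = 152/7 = 152/7
Q* = 3*152/7 - 8 = 400/7
Inverse demand: P = 36 - Q/4, so P_max = 36
Inverse supply: P = 8/3 + Q/3, so P_min = 8/3
CS = (1/2) * 400/7 * (36 - 152/7) = 20000/49
PS = (1/2) * 400/7 * (152/7 - 8/3) = 80000/147
TS = CS + PS = 20000/49 + 80000/147 = 20000/21

20000/21


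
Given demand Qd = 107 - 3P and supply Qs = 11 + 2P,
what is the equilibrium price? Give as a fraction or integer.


At equilibrium, Qd = Qs.
107 - 3P = 11 + 2P
107 - 11 = 3P + 2P
96 = 5P
P* = 96/5 = 96/5

96/5


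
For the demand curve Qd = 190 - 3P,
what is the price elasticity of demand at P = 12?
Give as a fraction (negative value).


dQ/dP = -3
At P = 12: Q = 190 - 3*12 = 154
E = (dQ/dP)(P/Q) = (-3)(12/154) = -18/77

-18/77


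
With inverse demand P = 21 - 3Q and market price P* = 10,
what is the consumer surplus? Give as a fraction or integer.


Maximum willingness to pay (at Q=0): P_max = 21
Quantity demanded at P* = 10:
Q* = (21 - 10)/3 = 11/3
CS = (1/2) * Q* * (P_max - P*)
CS = (1/2) * 11/3 * (21 - 10)
CS = (1/2) * 11/3 * 11 = 121/6

121/6


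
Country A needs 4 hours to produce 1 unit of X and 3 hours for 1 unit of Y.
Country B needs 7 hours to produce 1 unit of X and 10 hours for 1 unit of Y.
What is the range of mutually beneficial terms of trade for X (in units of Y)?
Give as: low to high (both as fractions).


Opportunity cost of X for Country A = hours_X / hours_Y = 4/3 = 4/3 units of Y
Opportunity cost of X for Country B = hours_X / hours_Y = 7/10 = 7/10 units of Y
Terms of trade must be between the two opportunity costs.
Range: 7/10 to 4/3

7/10 to 4/3


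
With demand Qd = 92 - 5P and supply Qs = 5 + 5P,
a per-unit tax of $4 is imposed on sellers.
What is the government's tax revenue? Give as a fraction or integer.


With tax on sellers, new supply: Qs' = 5 + 5(P - 4)
= 5P - 15
New equilibrium quantity:
Q_new = 77/2
Tax revenue = tax * Q_new = 4 * 77/2 = 154

154


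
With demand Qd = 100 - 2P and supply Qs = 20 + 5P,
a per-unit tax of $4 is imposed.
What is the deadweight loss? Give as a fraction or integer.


Pre-tax equilibrium quantity: Q* = 540/7
Post-tax equilibrium quantity: Q_tax = 500/7
Reduction in quantity: Q* - Q_tax = 40/7
DWL = (1/2) * tax * (Q* - Q_tax)
DWL = (1/2) * 4 * 40/7 = 80/7

80/7


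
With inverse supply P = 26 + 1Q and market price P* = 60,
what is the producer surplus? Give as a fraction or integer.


Minimum supply price (at Q=0): P_min = 26
Quantity supplied at P* = 60:
Q* = (60 - 26)/1 = 34
PS = (1/2) * Q* * (P* - P_min)
PS = (1/2) * 34 * (60 - 26)
PS = (1/2) * 34 * 34 = 578

578


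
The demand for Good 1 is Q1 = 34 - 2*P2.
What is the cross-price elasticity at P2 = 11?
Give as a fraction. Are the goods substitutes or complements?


dQ1/dP2 = -2
At P2 = 11: Q1 = 34 - 2*11 = 12
Exy = (dQ1/dP2)(P2/Q1) = -2 * 11 / 12 = -11/6
Since Exy < 0, the goods are complements.

-11/6 (complements)


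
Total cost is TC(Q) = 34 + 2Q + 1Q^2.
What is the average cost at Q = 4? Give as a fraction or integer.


TC(4) = 34 + 2*4 + 1*4^2
TC(4) = 34 + 8 + 16 = 58
AC = TC/Q = 58/4 = 29/2

29/2


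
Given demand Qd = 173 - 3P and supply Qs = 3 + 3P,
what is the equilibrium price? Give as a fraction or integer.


At equilibrium, Qd = Qs.
173 - 3P = 3 + 3P
173 - 3 = 3P + 3P
170 = 6P
P* = 170/6 = 85/3

85/3


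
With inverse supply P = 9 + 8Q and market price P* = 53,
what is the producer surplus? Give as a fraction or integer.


Minimum supply price (at Q=0): P_min = 9
Quantity supplied at P* = 53:
Q* = (53 - 9)/8 = 11/2
PS = (1/2) * Q* * (P* - P_min)
PS = (1/2) * 11/2 * (53 - 9)
PS = (1/2) * 11/2 * 44 = 121

121


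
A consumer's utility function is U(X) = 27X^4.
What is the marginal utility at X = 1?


MU = dU/dX = 27*4*X^(4-1)
MU = 108*X^3
At X = 1:
MU = 108 * 1^3
MU = 108 * 1 = 108

108


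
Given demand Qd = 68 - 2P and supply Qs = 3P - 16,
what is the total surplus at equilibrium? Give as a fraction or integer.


Find equilibrium: 68 - 2P = 3P - 16
68 + 16 = 5P
P* = 84/5 = 84/5
Q* = 3*84/5 - 16 = 172/5
Inverse demand: P = 34 - Q/2, so P_max = 34
Inverse supply: P = 16/3 + Q/3, so P_min = 16/3
CS = (1/2) * 172/5 * (34 - 84/5) = 7396/25
PS = (1/2) * 172/5 * (84/5 - 16/3) = 14792/75
TS = CS + PS = 7396/25 + 14792/75 = 7396/15

7396/15


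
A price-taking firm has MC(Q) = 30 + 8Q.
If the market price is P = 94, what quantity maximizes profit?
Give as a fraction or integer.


In perfect competition, profit is maximized where P = MC.
94 = 30 + 8Q
64 = 8Q
Q* = 64/8 = 8

8


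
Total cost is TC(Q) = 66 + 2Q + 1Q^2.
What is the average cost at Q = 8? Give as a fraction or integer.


TC(8) = 66 + 2*8 + 1*8^2
TC(8) = 66 + 16 + 64 = 146
AC = TC/Q = 146/8 = 73/4

73/4


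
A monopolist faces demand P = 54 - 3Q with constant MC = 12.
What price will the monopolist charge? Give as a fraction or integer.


MR = 54 - 6Q
Set MR = MC: 54 - 6Q = 12
Q* = 7
Substitute into demand:
P* = 54 - 3*7 = 33

33


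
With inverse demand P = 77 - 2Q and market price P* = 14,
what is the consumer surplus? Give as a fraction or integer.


Maximum willingness to pay (at Q=0): P_max = 77
Quantity demanded at P* = 14:
Q* = (77 - 14)/2 = 63/2
CS = (1/2) * Q* * (P_max - P*)
CS = (1/2) * 63/2 * (77 - 14)
CS = (1/2) * 63/2 * 63 = 3969/4

3969/4


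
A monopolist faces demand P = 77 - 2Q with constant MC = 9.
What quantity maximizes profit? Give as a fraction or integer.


TR = P*Q = (77 - 2Q)Q = 77Q - 2Q^2
MR = dTR/dQ = 77 - 4Q
Set MR = MC:
77 - 4Q = 9
68 = 4Q
Q* = 68/4 = 17

17


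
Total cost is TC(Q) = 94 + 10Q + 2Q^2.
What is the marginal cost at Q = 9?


MC = dTC/dQ = 10 + 2*2*Q
At Q = 9:
MC = 10 + 4*9
MC = 10 + 36 = 46

46


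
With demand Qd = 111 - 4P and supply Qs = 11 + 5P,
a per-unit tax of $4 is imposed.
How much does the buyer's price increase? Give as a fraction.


With a per-unit tax, the buyer's price increase depends on relative slopes.
Supply slope: d = 5, Demand slope: b = 4
Buyer's price increase = d * tax / (b + d)
= 5 * 4 / (4 + 5)
= 20 / 9 = 20/9

20/9


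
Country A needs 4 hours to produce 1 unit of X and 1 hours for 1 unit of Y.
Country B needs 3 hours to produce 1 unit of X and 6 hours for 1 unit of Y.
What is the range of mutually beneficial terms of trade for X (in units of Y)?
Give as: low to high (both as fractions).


Opportunity cost of X for Country A = hours_X / hours_Y = 4/1 = 4 units of Y
Opportunity cost of X for Country B = hours_X / hours_Y = 3/6 = 1/2 units of Y
Terms of trade must be between the two opportunity costs.
Range: 1/2 to 4

1/2 to 4


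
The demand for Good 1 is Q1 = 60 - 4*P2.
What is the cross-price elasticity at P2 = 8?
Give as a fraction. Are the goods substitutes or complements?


dQ1/dP2 = -4
At P2 = 8: Q1 = 60 - 4*8 = 28
Exy = (dQ1/dP2)(P2/Q1) = -4 * 8 / 28 = -8/7
Since Exy < 0, the goods are complements.

-8/7 (complements)


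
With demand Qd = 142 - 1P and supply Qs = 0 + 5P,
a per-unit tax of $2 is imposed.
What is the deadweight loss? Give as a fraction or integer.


Pre-tax equilibrium quantity: Q* = 355/3
Post-tax equilibrium quantity: Q_tax = 350/3
Reduction in quantity: Q* - Q_tax = 5/3
DWL = (1/2) * tax * (Q* - Q_tax)
DWL = (1/2) * 2 * 5/3 = 5/3

5/3


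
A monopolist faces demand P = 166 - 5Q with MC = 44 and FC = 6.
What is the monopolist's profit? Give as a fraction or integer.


MR = MC: 166 - 10Q = 44
Q* = 61/5
P* = 166 - 5*61/5 = 105
Profit = (P* - MC)*Q* - FC
= (105 - 44)*61/5 - 6
= 61*61/5 - 6
= 3721/5 - 6 = 3691/5

3691/5


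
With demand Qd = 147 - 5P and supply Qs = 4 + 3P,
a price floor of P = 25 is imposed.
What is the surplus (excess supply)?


At P = 25:
Qd = 147 - 5*25 = 22
Qs = 4 + 3*25 = 79
Surplus = Qs - Qd = 79 - 22 = 57

57


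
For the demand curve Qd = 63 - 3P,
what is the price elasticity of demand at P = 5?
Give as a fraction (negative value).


dQ/dP = -3
At P = 5: Q = 63 - 3*5 = 48
E = (dQ/dP)(P/Q) = (-3)(5/48) = -5/16

-5/16


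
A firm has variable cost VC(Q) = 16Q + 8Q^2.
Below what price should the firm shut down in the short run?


AVC(Q) = VC(Q)/Q = 16 + 8Q
AVC is increasing in Q, so minimum AVC is at Q -> 0+.
Min AVC = 16
The firm should shut down if P < 16.

16


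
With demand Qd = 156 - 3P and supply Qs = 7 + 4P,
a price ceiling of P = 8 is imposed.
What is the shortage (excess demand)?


At P = 8:
Qd = 156 - 3*8 = 132
Qs = 7 + 4*8 = 39
Shortage = Qd - Qs = 132 - 39 = 93

93


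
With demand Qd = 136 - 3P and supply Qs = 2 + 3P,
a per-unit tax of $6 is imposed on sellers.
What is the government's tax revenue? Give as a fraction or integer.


With tax on sellers, new supply: Qs' = 2 + 3(P - 6)
= 3P - 16
New equilibrium quantity:
Q_new = 60
Tax revenue = tax * Q_new = 6 * 60 = 360

360


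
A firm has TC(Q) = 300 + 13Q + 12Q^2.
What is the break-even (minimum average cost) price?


AC(Q) = 300/Q + 13 + 12Q
To minimize: dAC/dQ = -300/Q^2 + 12 = 0
Q^2 = 300/12 = 25
Q* = 5
Min AC = 300/5 + 13 + 12*5
Min AC = 60 + 13 + 60 = 133

133


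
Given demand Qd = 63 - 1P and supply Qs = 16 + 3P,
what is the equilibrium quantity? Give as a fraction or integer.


First find equilibrium price:
63 - 1P = 16 + 3P
P* = 47/4 = 47/4
Then substitute into demand:
Q* = 63 - 1 * 47/4 = 205/4

205/4


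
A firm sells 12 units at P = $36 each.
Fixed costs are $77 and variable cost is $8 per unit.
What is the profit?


Total Revenue = P * Q = 36 * 12 = $432
Total Cost = FC + VC*Q = 77 + 8*12 = $173
Profit = TR - TC = 432 - 173 = $259

$259


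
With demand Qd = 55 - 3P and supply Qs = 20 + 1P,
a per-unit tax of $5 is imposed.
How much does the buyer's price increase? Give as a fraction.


With a per-unit tax, the buyer's price increase depends on relative slopes.
Supply slope: d = 1, Demand slope: b = 3
Buyer's price increase = d * tax / (b + d)
= 1 * 5 / (3 + 1)
= 5 / 4 = 5/4

5/4


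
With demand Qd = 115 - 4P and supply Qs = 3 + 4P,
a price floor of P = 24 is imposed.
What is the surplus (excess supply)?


At P = 24:
Qd = 115 - 4*24 = 19
Qs = 3 + 4*24 = 99
Surplus = Qs - Qd = 99 - 19 = 80

80


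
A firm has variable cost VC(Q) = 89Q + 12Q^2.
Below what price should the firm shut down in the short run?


AVC(Q) = VC(Q)/Q = 89 + 12Q
AVC is increasing in Q, so minimum AVC is at Q -> 0+.
Min AVC = 89
The firm should shut down if P < 89.

89


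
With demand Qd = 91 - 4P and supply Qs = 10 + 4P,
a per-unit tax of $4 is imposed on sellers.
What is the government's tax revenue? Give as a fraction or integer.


With tax on sellers, new supply: Qs' = 10 + 4(P - 4)
= 4P - 6
New equilibrium quantity:
Q_new = 85/2
Tax revenue = tax * Q_new = 4 * 85/2 = 170

170


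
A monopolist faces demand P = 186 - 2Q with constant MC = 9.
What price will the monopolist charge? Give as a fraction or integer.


MR = 186 - 4Q
Set MR = MC: 186 - 4Q = 9
Q* = 177/4
Substitute into demand:
P* = 186 - 2*177/4 = 195/2

195/2


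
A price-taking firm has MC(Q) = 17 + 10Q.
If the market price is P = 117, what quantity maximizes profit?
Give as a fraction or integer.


In perfect competition, profit is maximized where P = MC.
117 = 17 + 10Q
100 = 10Q
Q* = 100/10 = 10

10


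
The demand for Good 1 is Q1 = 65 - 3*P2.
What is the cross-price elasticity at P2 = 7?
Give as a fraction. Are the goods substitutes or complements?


dQ1/dP2 = -3
At P2 = 7: Q1 = 65 - 3*7 = 44
Exy = (dQ1/dP2)(P2/Q1) = -3 * 7 / 44 = -21/44
Since Exy < 0, the goods are complements.

-21/44 (complements)


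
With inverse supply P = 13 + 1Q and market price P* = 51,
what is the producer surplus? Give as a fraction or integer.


Minimum supply price (at Q=0): P_min = 13
Quantity supplied at P* = 51:
Q* = (51 - 13)/1 = 38
PS = (1/2) * Q* * (P* - P_min)
PS = (1/2) * 38 * (51 - 13)
PS = (1/2) * 38 * 38 = 722

722


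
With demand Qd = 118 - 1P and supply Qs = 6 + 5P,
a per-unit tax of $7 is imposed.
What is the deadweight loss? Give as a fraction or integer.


Pre-tax equilibrium quantity: Q* = 298/3
Post-tax equilibrium quantity: Q_tax = 187/2
Reduction in quantity: Q* - Q_tax = 35/6
DWL = (1/2) * tax * (Q* - Q_tax)
DWL = (1/2) * 7 * 35/6 = 245/12

245/12


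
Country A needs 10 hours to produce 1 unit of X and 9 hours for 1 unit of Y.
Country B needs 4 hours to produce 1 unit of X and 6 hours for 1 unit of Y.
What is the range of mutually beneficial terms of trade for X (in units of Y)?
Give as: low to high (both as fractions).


Opportunity cost of X for Country A = hours_X / hours_Y = 10/9 = 10/9 units of Y
Opportunity cost of X for Country B = hours_X / hours_Y = 4/6 = 2/3 units of Y
Terms of trade must be between the two opportunity costs.
Range: 2/3 to 10/9

2/3 to 10/9


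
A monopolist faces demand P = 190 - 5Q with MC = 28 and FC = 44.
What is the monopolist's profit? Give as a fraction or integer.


MR = MC: 190 - 10Q = 28
Q* = 81/5
P* = 190 - 5*81/5 = 109
Profit = (P* - MC)*Q* - FC
= (109 - 28)*81/5 - 44
= 81*81/5 - 44
= 6561/5 - 44 = 6341/5

6341/5


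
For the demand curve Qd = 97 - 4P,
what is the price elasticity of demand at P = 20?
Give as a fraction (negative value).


dQ/dP = -4
At P = 20: Q = 97 - 4*20 = 17
E = (dQ/dP)(P/Q) = (-4)(20/17) = -80/17

-80/17


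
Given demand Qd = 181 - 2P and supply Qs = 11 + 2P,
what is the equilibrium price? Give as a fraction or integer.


At equilibrium, Qd = Qs.
181 - 2P = 11 + 2P
181 - 11 = 2P + 2P
170 = 4P
P* = 170/4 = 85/2

85/2


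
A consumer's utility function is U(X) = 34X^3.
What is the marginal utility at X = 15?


MU = dU/dX = 34*3*X^(3-1)
MU = 102*X^2
At X = 15:
MU = 102 * 15^2
MU = 102 * 225 = 22950

22950


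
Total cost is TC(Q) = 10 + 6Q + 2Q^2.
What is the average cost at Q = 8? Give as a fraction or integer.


TC(8) = 10 + 6*8 + 2*8^2
TC(8) = 10 + 48 + 128 = 186
AC = TC/Q = 186/8 = 93/4

93/4


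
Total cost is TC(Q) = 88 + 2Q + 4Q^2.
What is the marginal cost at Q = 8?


MC = dTC/dQ = 2 + 2*4*Q
At Q = 8:
MC = 2 + 8*8
MC = 2 + 64 = 66

66


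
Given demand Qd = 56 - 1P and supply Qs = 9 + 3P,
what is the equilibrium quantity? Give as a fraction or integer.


First find equilibrium price:
56 - 1P = 9 + 3P
P* = 47/4 = 47/4
Then substitute into demand:
Q* = 56 - 1 * 47/4 = 177/4

177/4


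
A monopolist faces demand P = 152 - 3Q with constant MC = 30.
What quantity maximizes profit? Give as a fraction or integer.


TR = P*Q = (152 - 3Q)Q = 152Q - 3Q^2
MR = dTR/dQ = 152 - 6Q
Set MR = MC:
152 - 6Q = 30
122 = 6Q
Q* = 122/6 = 61/3

61/3


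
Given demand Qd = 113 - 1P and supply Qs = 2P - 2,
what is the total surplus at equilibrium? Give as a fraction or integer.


Find equilibrium: 113 - 1P = 2P - 2
113 + 2 = 3P
P* = 115/3 = 115/3
Q* = 2*115/3 - 2 = 224/3
Inverse demand: P = 113 - Q/1, so P_max = 113
Inverse supply: P = 1 + Q/2, so P_min = 1
CS = (1/2) * 224/3 * (113 - 115/3) = 25088/9
PS = (1/2) * 224/3 * (115/3 - 1) = 12544/9
TS = CS + PS = 25088/9 + 12544/9 = 12544/3

12544/3


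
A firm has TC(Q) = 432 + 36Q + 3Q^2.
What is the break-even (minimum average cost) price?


AC(Q) = 432/Q + 36 + 3Q
To minimize: dAC/dQ = -432/Q^2 + 3 = 0
Q^2 = 432/3 = 144
Q* = 12
Min AC = 432/12 + 36 + 3*12
Min AC = 36 + 36 + 36 = 108

108


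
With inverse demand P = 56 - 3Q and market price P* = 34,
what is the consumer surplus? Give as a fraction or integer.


Maximum willingness to pay (at Q=0): P_max = 56
Quantity demanded at P* = 34:
Q* = (56 - 34)/3 = 22/3
CS = (1/2) * Q* * (P_max - P*)
CS = (1/2) * 22/3 * (56 - 34)
CS = (1/2) * 22/3 * 22 = 242/3

242/3


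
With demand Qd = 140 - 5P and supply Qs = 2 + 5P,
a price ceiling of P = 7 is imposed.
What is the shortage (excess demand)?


At P = 7:
Qd = 140 - 5*7 = 105
Qs = 2 + 5*7 = 37
Shortage = Qd - Qs = 105 - 37 = 68

68


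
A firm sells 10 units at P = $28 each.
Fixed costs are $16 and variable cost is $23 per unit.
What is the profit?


Total Revenue = P * Q = 28 * 10 = $280
Total Cost = FC + VC*Q = 16 + 23*10 = $246
Profit = TR - TC = 280 - 246 = $34

$34


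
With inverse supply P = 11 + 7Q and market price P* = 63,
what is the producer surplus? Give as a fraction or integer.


Minimum supply price (at Q=0): P_min = 11
Quantity supplied at P* = 63:
Q* = (63 - 11)/7 = 52/7
PS = (1/2) * Q* * (P* - P_min)
PS = (1/2) * 52/7 * (63 - 11)
PS = (1/2) * 52/7 * 52 = 1352/7

1352/7


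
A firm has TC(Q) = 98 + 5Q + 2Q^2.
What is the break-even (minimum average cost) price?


AC(Q) = 98/Q + 5 + 2Q
To minimize: dAC/dQ = -98/Q^2 + 2 = 0
Q^2 = 98/2 = 49
Q* = 7
Min AC = 98/7 + 5 + 2*7
Min AC = 14 + 5 + 14 = 33

33


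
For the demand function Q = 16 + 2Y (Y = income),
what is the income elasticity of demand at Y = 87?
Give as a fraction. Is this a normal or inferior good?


dQ/dY = 2
At Y = 87: Q = 16 + 2*87 = 190
Ey = (dQ/dY)(Y/Q) = 2 * 87 / 190 = 87/95
Since Ey > 0, this is a normal good.

87/95 (normal good)


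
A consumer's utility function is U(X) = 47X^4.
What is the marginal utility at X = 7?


MU = dU/dX = 47*4*X^(4-1)
MU = 188*X^3
At X = 7:
MU = 188 * 7^3
MU = 188 * 343 = 64484

64484


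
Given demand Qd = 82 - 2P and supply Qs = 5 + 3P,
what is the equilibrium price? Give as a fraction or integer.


At equilibrium, Qd = Qs.
82 - 2P = 5 + 3P
82 - 5 = 2P + 3P
77 = 5P
P* = 77/5 = 77/5

77/5


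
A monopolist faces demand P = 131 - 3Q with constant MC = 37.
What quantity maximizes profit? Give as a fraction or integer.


TR = P*Q = (131 - 3Q)Q = 131Q - 3Q^2
MR = dTR/dQ = 131 - 6Q
Set MR = MC:
131 - 6Q = 37
94 = 6Q
Q* = 94/6 = 47/3

47/3


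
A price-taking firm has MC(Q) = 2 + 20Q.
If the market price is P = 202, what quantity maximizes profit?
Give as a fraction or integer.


In perfect competition, profit is maximized where P = MC.
202 = 2 + 20Q
200 = 20Q
Q* = 200/20 = 10

10


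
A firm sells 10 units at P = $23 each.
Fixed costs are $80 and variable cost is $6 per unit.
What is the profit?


Total Revenue = P * Q = 23 * 10 = $230
Total Cost = FC + VC*Q = 80 + 6*10 = $140
Profit = TR - TC = 230 - 140 = $90

$90


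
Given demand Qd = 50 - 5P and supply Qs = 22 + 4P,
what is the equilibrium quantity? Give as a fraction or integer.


First find equilibrium price:
50 - 5P = 22 + 4P
P* = 28/9 = 28/9
Then substitute into demand:
Q* = 50 - 5 * 28/9 = 310/9

310/9


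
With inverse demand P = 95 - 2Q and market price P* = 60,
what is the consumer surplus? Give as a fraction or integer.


Maximum willingness to pay (at Q=0): P_max = 95
Quantity demanded at P* = 60:
Q* = (95 - 60)/2 = 35/2
CS = (1/2) * Q* * (P_max - P*)
CS = (1/2) * 35/2 * (95 - 60)
CS = (1/2) * 35/2 * 35 = 1225/4

1225/4


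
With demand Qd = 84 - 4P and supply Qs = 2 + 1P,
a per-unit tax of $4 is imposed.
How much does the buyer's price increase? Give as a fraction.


With a per-unit tax, the buyer's price increase depends on relative slopes.
Supply slope: d = 1, Demand slope: b = 4
Buyer's price increase = d * tax / (b + d)
= 1 * 4 / (4 + 1)
= 4 / 5 = 4/5

4/5


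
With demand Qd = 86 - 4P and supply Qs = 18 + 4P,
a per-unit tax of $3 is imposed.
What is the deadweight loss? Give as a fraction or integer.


Pre-tax equilibrium quantity: Q* = 52
Post-tax equilibrium quantity: Q_tax = 46
Reduction in quantity: Q* - Q_tax = 6
DWL = (1/2) * tax * (Q* - Q_tax)
DWL = (1/2) * 3 * 6 = 9

9


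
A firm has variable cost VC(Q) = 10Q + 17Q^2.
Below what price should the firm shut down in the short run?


AVC(Q) = VC(Q)/Q = 10 + 17Q
AVC is increasing in Q, so minimum AVC is at Q -> 0+.
Min AVC = 10
The firm should shut down if P < 10.

10


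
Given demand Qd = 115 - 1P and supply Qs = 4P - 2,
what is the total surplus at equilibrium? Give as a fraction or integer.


Find equilibrium: 115 - 1P = 4P - 2
115 + 2 = 5P
P* = 117/5 = 117/5
Q* = 4*117/5 - 2 = 458/5
Inverse demand: P = 115 - Q/1, so P_max = 115
Inverse supply: P = 1/2 + Q/4, so P_min = 1/2
CS = (1/2) * 458/5 * (115 - 117/5) = 104882/25
PS = (1/2) * 458/5 * (117/5 - 1/2) = 52441/50
TS = CS + PS = 104882/25 + 52441/50 = 52441/10

52441/10


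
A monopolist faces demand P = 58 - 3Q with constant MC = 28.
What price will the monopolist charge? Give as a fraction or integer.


MR = 58 - 6Q
Set MR = MC: 58 - 6Q = 28
Q* = 5
Substitute into demand:
P* = 58 - 3*5 = 43

43


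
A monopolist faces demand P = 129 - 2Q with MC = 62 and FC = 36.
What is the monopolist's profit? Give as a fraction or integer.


MR = MC: 129 - 4Q = 62
Q* = 67/4
P* = 129 - 2*67/4 = 191/2
Profit = (P* - MC)*Q* - FC
= (191/2 - 62)*67/4 - 36
= 67/2*67/4 - 36
= 4489/8 - 36 = 4201/8

4201/8


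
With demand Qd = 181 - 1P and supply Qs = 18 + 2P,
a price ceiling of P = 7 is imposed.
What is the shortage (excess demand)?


At P = 7:
Qd = 181 - 1*7 = 174
Qs = 18 + 2*7 = 32
Shortage = Qd - Qs = 174 - 32 = 142

142


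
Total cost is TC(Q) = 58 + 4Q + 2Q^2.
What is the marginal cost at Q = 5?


MC = dTC/dQ = 4 + 2*2*Q
At Q = 5:
MC = 4 + 4*5
MC = 4 + 20 = 24

24


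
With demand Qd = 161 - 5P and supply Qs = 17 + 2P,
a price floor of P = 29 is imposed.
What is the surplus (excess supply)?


At P = 29:
Qd = 161 - 5*29 = 16
Qs = 17 + 2*29 = 75
Surplus = Qs - Qd = 75 - 16 = 59

59


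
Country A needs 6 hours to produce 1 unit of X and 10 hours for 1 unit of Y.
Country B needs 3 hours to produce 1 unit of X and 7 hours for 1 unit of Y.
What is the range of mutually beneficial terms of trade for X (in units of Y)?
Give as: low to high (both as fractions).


Opportunity cost of X for Country A = hours_X / hours_Y = 6/10 = 3/5 units of Y
Opportunity cost of X for Country B = hours_X / hours_Y = 3/7 = 3/7 units of Y
Terms of trade must be between the two opportunity costs.
Range: 3/7 to 3/5

3/7 to 3/5


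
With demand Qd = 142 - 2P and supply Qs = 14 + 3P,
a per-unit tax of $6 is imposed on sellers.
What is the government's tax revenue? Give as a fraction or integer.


With tax on sellers, new supply: Qs' = 14 + 3(P - 6)
= 3P - 4
New equilibrium quantity:
Q_new = 418/5
Tax revenue = tax * Q_new = 6 * 418/5 = 2508/5

2508/5


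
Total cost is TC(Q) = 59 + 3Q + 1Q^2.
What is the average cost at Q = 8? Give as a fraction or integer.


TC(8) = 59 + 3*8 + 1*8^2
TC(8) = 59 + 24 + 64 = 147
AC = TC/Q = 147/8 = 147/8

147/8


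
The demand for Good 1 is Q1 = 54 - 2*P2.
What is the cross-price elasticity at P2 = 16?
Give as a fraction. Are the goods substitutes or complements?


dQ1/dP2 = -2
At P2 = 16: Q1 = 54 - 2*16 = 22
Exy = (dQ1/dP2)(P2/Q1) = -2 * 16 / 22 = -16/11
Since Exy < 0, the goods are complements.

-16/11 (complements)


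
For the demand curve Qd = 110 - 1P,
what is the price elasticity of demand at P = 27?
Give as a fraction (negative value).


dQ/dP = -1
At P = 27: Q = 110 - 1*27 = 83
E = (dQ/dP)(P/Q) = (-1)(27/83) = -27/83

-27/83


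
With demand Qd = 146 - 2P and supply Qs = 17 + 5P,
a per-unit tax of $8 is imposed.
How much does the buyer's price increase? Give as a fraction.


With a per-unit tax, the buyer's price increase depends on relative slopes.
Supply slope: d = 5, Demand slope: b = 2
Buyer's price increase = d * tax / (b + d)
= 5 * 8 / (2 + 5)
= 40 / 7 = 40/7

40/7


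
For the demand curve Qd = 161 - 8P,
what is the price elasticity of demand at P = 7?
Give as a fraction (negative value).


dQ/dP = -8
At P = 7: Q = 161 - 8*7 = 105
E = (dQ/dP)(P/Q) = (-8)(7/105) = -8/15

-8/15


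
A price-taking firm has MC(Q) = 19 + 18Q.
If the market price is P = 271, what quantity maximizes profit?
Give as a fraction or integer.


In perfect competition, profit is maximized where P = MC.
271 = 19 + 18Q
252 = 18Q
Q* = 252/18 = 14

14


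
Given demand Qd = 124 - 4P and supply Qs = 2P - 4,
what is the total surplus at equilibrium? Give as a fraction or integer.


Find equilibrium: 124 - 4P = 2P - 4
124 + 4 = 6P
P* = 128/6 = 64/3
Q* = 2*64/3 - 4 = 116/3
Inverse demand: P = 31 - Q/4, so P_max = 31
Inverse supply: P = 2 + Q/2, so P_min = 2
CS = (1/2) * 116/3 * (31 - 64/3) = 1682/9
PS = (1/2) * 116/3 * (64/3 - 2) = 3364/9
TS = CS + PS = 1682/9 + 3364/9 = 1682/3

1682/3


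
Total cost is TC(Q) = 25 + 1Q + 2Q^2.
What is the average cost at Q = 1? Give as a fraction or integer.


TC(1) = 25 + 1*1 + 2*1^2
TC(1) = 25 + 1 + 2 = 28
AC = TC/Q = 28/1 = 28

28


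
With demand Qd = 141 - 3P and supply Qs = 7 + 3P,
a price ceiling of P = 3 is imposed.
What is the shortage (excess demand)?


At P = 3:
Qd = 141 - 3*3 = 132
Qs = 7 + 3*3 = 16
Shortage = Qd - Qs = 132 - 16 = 116

116


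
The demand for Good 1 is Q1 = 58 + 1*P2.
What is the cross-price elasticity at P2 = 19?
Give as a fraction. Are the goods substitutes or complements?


dQ1/dP2 = 1
At P2 = 19: Q1 = 58 + 1*19 = 77
Exy = (dQ1/dP2)(P2/Q1) = 1 * 19 / 77 = 19/77
Since Exy > 0, the goods are substitutes.

19/77 (substitutes)


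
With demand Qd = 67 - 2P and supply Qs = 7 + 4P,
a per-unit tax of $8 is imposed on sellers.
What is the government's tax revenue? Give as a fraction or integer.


With tax on sellers, new supply: Qs' = 7 + 4(P - 8)
= 4P - 25
New equilibrium quantity:
Q_new = 109/3
Tax revenue = tax * Q_new = 8 * 109/3 = 872/3

872/3


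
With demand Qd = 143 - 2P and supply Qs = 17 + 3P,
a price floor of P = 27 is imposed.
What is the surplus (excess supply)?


At P = 27:
Qd = 143 - 2*27 = 89
Qs = 17 + 3*27 = 98
Surplus = Qs - Qd = 98 - 89 = 9

9


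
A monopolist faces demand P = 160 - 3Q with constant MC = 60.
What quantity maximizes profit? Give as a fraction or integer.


TR = P*Q = (160 - 3Q)Q = 160Q - 3Q^2
MR = dTR/dQ = 160 - 6Q
Set MR = MC:
160 - 6Q = 60
100 = 6Q
Q* = 100/6 = 50/3

50/3


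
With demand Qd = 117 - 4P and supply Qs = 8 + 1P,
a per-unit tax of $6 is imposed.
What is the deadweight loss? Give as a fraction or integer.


Pre-tax equilibrium quantity: Q* = 149/5
Post-tax equilibrium quantity: Q_tax = 25
Reduction in quantity: Q* - Q_tax = 24/5
DWL = (1/2) * tax * (Q* - Q_tax)
DWL = (1/2) * 6 * 24/5 = 72/5

72/5


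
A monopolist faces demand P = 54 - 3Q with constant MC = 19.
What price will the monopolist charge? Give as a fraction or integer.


MR = 54 - 6Q
Set MR = MC: 54 - 6Q = 19
Q* = 35/6
Substitute into demand:
P* = 54 - 3*35/6 = 73/2

73/2


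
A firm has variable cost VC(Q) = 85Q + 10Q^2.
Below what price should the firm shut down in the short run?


AVC(Q) = VC(Q)/Q = 85 + 10Q
AVC is increasing in Q, so minimum AVC is at Q -> 0+.
Min AVC = 85
The firm should shut down if P < 85.

85


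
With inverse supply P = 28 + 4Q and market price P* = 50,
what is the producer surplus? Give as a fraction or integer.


Minimum supply price (at Q=0): P_min = 28
Quantity supplied at P* = 50:
Q* = (50 - 28)/4 = 11/2
PS = (1/2) * Q* * (P* - P_min)
PS = (1/2) * 11/2 * (50 - 28)
PS = (1/2) * 11/2 * 22 = 121/2

121/2


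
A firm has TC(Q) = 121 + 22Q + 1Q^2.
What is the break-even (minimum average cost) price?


AC(Q) = 121/Q + 22 + 1Q
To minimize: dAC/dQ = -121/Q^2 + 1 = 0
Q^2 = 121/1 = 121
Q* = 11
Min AC = 121/11 + 22 + 1*11
Min AC = 11 + 22 + 11 = 44

44


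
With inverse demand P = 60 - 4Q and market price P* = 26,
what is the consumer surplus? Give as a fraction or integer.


Maximum willingness to pay (at Q=0): P_max = 60
Quantity demanded at P* = 26:
Q* = (60 - 26)/4 = 17/2
CS = (1/2) * Q* * (P_max - P*)
CS = (1/2) * 17/2 * (60 - 26)
CS = (1/2) * 17/2 * 34 = 289/2

289/2


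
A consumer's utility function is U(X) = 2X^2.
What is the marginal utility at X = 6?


MU = dU/dX = 2*2*X^(2-1)
MU = 4*X^1
At X = 6:
MU = 4 * 6^1
MU = 4 * 6 = 24

24


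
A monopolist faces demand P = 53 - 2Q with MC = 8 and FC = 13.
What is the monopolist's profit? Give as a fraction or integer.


MR = MC: 53 - 4Q = 8
Q* = 45/4
P* = 53 - 2*45/4 = 61/2
Profit = (P* - MC)*Q* - FC
= (61/2 - 8)*45/4 - 13
= 45/2*45/4 - 13
= 2025/8 - 13 = 1921/8

1921/8


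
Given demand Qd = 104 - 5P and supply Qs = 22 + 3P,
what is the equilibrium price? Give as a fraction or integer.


At equilibrium, Qd = Qs.
104 - 5P = 22 + 3P
104 - 22 = 5P + 3P
82 = 8P
P* = 82/8 = 41/4

41/4


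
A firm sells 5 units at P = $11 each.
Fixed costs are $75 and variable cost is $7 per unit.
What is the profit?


Total Revenue = P * Q = 11 * 5 = $55
Total Cost = FC + VC*Q = 75 + 7*5 = $110
Profit = TR - TC = 55 - 110 = $-55

$-55


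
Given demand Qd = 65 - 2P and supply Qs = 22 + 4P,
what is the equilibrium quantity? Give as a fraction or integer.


First find equilibrium price:
65 - 2P = 22 + 4P
P* = 43/6 = 43/6
Then substitute into demand:
Q* = 65 - 2 * 43/6 = 152/3

152/3


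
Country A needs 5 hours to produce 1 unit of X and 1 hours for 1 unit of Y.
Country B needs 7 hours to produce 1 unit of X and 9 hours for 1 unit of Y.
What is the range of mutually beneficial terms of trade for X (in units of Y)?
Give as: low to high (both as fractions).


Opportunity cost of X for Country A = hours_X / hours_Y = 5/1 = 5 units of Y
Opportunity cost of X for Country B = hours_X / hours_Y = 7/9 = 7/9 units of Y
Terms of trade must be between the two opportunity costs.
Range: 7/9 to 5

7/9 to 5


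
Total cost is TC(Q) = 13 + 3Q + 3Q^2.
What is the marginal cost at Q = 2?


MC = dTC/dQ = 3 + 2*3*Q
At Q = 2:
MC = 3 + 6*2
MC = 3 + 12 = 15

15


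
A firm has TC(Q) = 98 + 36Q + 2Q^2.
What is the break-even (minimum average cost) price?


AC(Q) = 98/Q + 36 + 2Q
To minimize: dAC/dQ = -98/Q^2 + 2 = 0
Q^2 = 98/2 = 49
Q* = 7
Min AC = 98/7 + 36 + 2*7
Min AC = 14 + 36 + 14 = 64

64


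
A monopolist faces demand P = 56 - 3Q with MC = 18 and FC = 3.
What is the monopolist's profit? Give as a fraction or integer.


MR = MC: 56 - 6Q = 18
Q* = 19/3
P* = 56 - 3*19/3 = 37
Profit = (P* - MC)*Q* - FC
= (37 - 18)*19/3 - 3
= 19*19/3 - 3
= 361/3 - 3 = 352/3

352/3


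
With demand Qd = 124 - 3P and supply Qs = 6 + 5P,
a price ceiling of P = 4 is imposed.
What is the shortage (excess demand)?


At P = 4:
Qd = 124 - 3*4 = 112
Qs = 6 + 5*4 = 26
Shortage = Qd - Qs = 112 - 26 = 86

86


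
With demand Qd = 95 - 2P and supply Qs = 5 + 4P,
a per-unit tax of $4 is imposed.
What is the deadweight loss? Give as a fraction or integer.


Pre-tax equilibrium quantity: Q* = 65
Post-tax equilibrium quantity: Q_tax = 179/3
Reduction in quantity: Q* - Q_tax = 16/3
DWL = (1/2) * tax * (Q* - Q_tax)
DWL = (1/2) * 4 * 16/3 = 32/3

32/3


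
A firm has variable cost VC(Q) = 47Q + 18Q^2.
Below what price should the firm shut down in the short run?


AVC(Q) = VC(Q)/Q = 47 + 18Q
AVC is increasing in Q, so minimum AVC is at Q -> 0+.
Min AVC = 47
The firm should shut down if P < 47.

47


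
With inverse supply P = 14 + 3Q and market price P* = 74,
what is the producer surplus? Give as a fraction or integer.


Minimum supply price (at Q=0): P_min = 14
Quantity supplied at P* = 74:
Q* = (74 - 14)/3 = 20
PS = (1/2) * Q* * (P* - P_min)
PS = (1/2) * 20 * (74 - 14)
PS = (1/2) * 20 * 60 = 600

600


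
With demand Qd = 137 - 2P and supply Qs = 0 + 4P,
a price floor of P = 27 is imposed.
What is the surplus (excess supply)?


At P = 27:
Qd = 137 - 2*27 = 83
Qs = 0 + 4*27 = 108
Surplus = Qs - Qd = 108 - 83 = 25

25


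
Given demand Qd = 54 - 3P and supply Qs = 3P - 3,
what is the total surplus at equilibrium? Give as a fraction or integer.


Find equilibrium: 54 - 3P = 3P - 3
54 + 3 = 6P
P* = 57/6 = 19/2
Q* = 3*19/2 - 3 = 51/2
Inverse demand: P = 18 - Q/3, so P_max = 18
Inverse supply: P = 1 + Q/3, so P_min = 1
CS = (1/2) * 51/2 * (18 - 19/2) = 867/8
PS = (1/2) * 51/2 * (19/2 - 1) = 867/8
TS = CS + PS = 867/8 + 867/8 = 867/4

867/4


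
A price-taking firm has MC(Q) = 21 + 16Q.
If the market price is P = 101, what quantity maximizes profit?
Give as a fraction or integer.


In perfect competition, profit is maximized where P = MC.
101 = 21 + 16Q
80 = 16Q
Q* = 80/16 = 5

5


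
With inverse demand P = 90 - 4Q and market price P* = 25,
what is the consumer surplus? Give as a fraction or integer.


Maximum willingness to pay (at Q=0): P_max = 90
Quantity demanded at P* = 25:
Q* = (90 - 25)/4 = 65/4
CS = (1/2) * Q* * (P_max - P*)
CS = (1/2) * 65/4 * (90 - 25)
CS = (1/2) * 65/4 * 65 = 4225/8

4225/8


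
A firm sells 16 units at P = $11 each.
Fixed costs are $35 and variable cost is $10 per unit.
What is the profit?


Total Revenue = P * Q = 11 * 16 = $176
Total Cost = FC + VC*Q = 35 + 10*16 = $195
Profit = TR - TC = 176 - 195 = $-19

$-19


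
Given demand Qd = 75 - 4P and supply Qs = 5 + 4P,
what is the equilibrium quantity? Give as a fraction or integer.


First find equilibrium price:
75 - 4P = 5 + 4P
P* = 70/8 = 35/4
Then substitute into demand:
Q* = 75 - 4 * 35/4 = 40

40


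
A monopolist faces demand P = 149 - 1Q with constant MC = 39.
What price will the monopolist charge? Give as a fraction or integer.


MR = 149 - 2Q
Set MR = MC: 149 - 2Q = 39
Q* = 55
Substitute into demand:
P* = 149 - 1*55 = 94

94


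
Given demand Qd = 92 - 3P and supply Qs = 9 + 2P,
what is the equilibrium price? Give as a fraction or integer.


At equilibrium, Qd = Qs.
92 - 3P = 9 + 2P
92 - 9 = 3P + 2P
83 = 5P
P* = 83/5 = 83/5

83/5


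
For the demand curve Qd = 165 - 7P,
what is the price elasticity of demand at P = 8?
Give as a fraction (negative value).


dQ/dP = -7
At P = 8: Q = 165 - 7*8 = 109
E = (dQ/dP)(P/Q) = (-7)(8/109) = -56/109

-56/109


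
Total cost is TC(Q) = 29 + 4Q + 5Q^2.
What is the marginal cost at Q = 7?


MC = dTC/dQ = 4 + 2*5*Q
At Q = 7:
MC = 4 + 10*7
MC = 4 + 70 = 74

74


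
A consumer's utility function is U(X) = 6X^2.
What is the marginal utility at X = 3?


MU = dU/dX = 6*2*X^(2-1)
MU = 12*X^1
At X = 3:
MU = 12 * 3^1
MU = 12 * 3 = 36

36


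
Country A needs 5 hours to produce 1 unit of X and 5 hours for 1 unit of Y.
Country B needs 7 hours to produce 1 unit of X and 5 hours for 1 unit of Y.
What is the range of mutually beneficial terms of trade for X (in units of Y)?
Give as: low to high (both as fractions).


Opportunity cost of X for Country A = hours_X / hours_Y = 5/5 = 1 units of Y
Opportunity cost of X for Country B = hours_X / hours_Y = 7/5 = 7/5 units of Y
Terms of trade must be between the two opportunity costs.
Range: 1 to 7/5

1 to 7/5


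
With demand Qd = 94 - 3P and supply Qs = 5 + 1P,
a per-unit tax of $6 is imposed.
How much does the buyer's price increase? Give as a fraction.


With a per-unit tax, the buyer's price increase depends on relative slopes.
Supply slope: d = 1, Demand slope: b = 3
Buyer's price increase = d * tax / (b + d)
= 1 * 6 / (3 + 1)
= 6 / 4 = 3/2

3/2


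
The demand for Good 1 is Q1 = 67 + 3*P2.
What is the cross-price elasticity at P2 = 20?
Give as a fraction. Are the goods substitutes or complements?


dQ1/dP2 = 3
At P2 = 20: Q1 = 67 + 3*20 = 127
Exy = (dQ1/dP2)(P2/Q1) = 3 * 20 / 127 = 60/127
Since Exy > 0, the goods are substitutes.

60/127 (substitutes)


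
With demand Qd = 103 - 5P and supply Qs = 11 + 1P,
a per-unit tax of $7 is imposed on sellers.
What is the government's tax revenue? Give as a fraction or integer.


With tax on sellers, new supply: Qs' = 11 + 1(P - 7)
= 4 + 1P
New equilibrium quantity:
Q_new = 41/2
Tax revenue = tax * Q_new = 7 * 41/2 = 287/2

287/2


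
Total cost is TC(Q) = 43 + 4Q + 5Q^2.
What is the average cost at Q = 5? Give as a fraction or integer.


TC(5) = 43 + 4*5 + 5*5^2
TC(5) = 43 + 20 + 125 = 188
AC = TC/Q = 188/5 = 188/5

188/5


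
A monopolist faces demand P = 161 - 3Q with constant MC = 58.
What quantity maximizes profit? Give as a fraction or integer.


TR = P*Q = (161 - 3Q)Q = 161Q - 3Q^2
MR = dTR/dQ = 161 - 6Q
Set MR = MC:
161 - 6Q = 58
103 = 6Q
Q* = 103/6 = 103/6

103/6


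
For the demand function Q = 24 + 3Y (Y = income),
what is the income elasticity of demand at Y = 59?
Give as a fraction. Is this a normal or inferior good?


dQ/dY = 3
At Y = 59: Q = 24 + 3*59 = 201
Ey = (dQ/dY)(Y/Q) = 3 * 59 / 201 = 59/67
Since Ey > 0, this is a normal good.

59/67 (normal good)


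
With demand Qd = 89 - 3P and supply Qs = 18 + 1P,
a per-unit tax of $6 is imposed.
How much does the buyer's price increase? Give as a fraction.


With a per-unit tax, the buyer's price increase depends on relative slopes.
Supply slope: d = 1, Demand slope: b = 3
Buyer's price increase = d * tax / (b + d)
= 1 * 6 / (3 + 1)
= 6 / 4 = 3/2

3/2


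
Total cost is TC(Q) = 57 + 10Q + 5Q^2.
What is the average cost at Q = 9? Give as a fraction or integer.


TC(9) = 57 + 10*9 + 5*9^2
TC(9) = 57 + 90 + 405 = 552
AC = TC/Q = 552/9 = 184/3

184/3


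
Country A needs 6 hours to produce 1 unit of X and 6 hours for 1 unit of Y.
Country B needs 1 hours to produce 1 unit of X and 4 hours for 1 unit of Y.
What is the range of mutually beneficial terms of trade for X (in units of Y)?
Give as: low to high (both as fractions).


Opportunity cost of X for Country A = hours_X / hours_Y = 6/6 = 1 units of Y
Opportunity cost of X for Country B = hours_X / hours_Y = 1/4 = 1/4 units of Y
Terms of trade must be between the two opportunity costs.
Range: 1/4 to 1

1/4 to 1


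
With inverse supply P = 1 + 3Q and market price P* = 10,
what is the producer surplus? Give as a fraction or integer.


Minimum supply price (at Q=0): P_min = 1
Quantity supplied at P* = 10:
Q* = (10 - 1)/3 = 3
PS = (1/2) * Q* * (P* - P_min)
PS = (1/2) * 3 * (10 - 1)
PS = (1/2) * 3 * 9 = 27/2

27/2


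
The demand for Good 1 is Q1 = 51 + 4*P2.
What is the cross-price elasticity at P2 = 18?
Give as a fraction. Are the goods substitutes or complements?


dQ1/dP2 = 4
At P2 = 18: Q1 = 51 + 4*18 = 123
Exy = (dQ1/dP2)(P2/Q1) = 4 * 18 / 123 = 24/41
Since Exy > 0, the goods are substitutes.

24/41 (substitutes)


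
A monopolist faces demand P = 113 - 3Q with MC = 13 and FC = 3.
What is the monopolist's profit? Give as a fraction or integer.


MR = MC: 113 - 6Q = 13
Q* = 50/3
P* = 113 - 3*50/3 = 63
Profit = (P* - MC)*Q* - FC
= (63 - 13)*50/3 - 3
= 50*50/3 - 3
= 2500/3 - 3 = 2491/3

2491/3


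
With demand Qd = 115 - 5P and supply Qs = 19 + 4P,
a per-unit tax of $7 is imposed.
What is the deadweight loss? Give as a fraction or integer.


Pre-tax equilibrium quantity: Q* = 185/3
Post-tax equilibrium quantity: Q_tax = 415/9
Reduction in quantity: Q* - Q_tax = 140/9
DWL = (1/2) * tax * (Q* - Q_tax)
DWL = (1/2) * 7 * 140/9 = 490/9

490/9


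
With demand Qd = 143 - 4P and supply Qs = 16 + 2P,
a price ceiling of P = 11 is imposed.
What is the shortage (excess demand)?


At P = 11:
Qd = 143 - 4*11 = 99
Qs = 16 + 2*11 = 38
Shortage = Qd - Qs = 99 - 38 = 61

61


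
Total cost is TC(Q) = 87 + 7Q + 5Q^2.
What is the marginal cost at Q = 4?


MC = dTC/dQ = 7 + 2*5*Q
At Q = 4:
MC = 7 + 10*4
MC = 7 + 40 = 47

47


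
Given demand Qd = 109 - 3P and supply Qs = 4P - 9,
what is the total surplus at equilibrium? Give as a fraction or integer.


Find equilibrium: 109 - 3P = 4P - 9
109 + 9 = 7P
P* = 118/7 = 118/7
Q* = 4*118/7 - 9 = 409/7
Inverse demand: P = 109/3 - Q/3, so P_max = 109/3
Inverse supply: P = 9/4 + Q/4, so P_min = 9/4
CS = (1/2) * 409/7 * (109/3 - 118/7) = 167281/294
PS = (1/2) * 409/7 * (118/7 - 9/4) = 167281/392
TS = CS + PS = 167281/294 + 167281/392 = 167281/168

167281/168


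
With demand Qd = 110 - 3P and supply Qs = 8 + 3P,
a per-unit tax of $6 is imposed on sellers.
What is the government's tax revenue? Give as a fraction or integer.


With tax on sellers, new supply: Qs' = 8 + 3(P - 6)
= 3P - 10
New equilibrium quantity:
Q_new = 50
Tax revenue = tax * Q_new = 6 * 50 = 300

300
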